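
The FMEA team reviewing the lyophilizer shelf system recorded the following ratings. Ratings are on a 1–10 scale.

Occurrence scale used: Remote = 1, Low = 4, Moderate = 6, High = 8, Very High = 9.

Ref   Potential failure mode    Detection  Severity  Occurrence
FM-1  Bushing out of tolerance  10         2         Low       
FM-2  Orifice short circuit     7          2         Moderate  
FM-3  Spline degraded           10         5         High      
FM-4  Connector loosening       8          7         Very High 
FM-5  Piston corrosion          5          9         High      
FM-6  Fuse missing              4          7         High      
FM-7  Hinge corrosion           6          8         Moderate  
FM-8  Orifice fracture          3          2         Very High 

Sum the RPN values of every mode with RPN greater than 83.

1860

RPN = Severity × Occurrence × Detection:
  FM-1: 2 × 4 × 10 = 80
  FM-2: 2 × 6 × 7 = 84
  FM-3: 5 × 8 × 10 = 400
  FM-4: 7 × 9 × 8 = 504
  FM-5: 9 × 8 × 5 = 360
  FM-6: 7 × 8 × 4 = 224
  FM-7: 8 × 6 × 6 = 288
  FM-8: 2 × 9 × 3 = 54
RPN > 83: FM-2 (84), FM-3 (400), FM-4 (504), FM-5 (360), FM-6 (224), FM-7 (288).
Sum: 84 + 400 + 504 + 360 + 224 + 288 = 1860.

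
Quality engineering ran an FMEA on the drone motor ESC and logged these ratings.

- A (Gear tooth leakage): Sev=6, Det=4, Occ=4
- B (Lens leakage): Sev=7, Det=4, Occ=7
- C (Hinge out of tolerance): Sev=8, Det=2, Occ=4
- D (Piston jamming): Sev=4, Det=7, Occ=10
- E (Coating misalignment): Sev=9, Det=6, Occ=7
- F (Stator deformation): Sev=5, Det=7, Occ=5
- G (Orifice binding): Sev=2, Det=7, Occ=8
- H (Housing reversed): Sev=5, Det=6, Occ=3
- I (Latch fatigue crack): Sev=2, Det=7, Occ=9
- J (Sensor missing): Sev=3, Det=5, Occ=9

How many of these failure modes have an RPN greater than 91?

8

RPN = Severity × Occurrence × Detection:
  A: 6 × 4 × 4 = 96
  B: 7 × 7 × 4 = 196
  C: 8 × 4 × 2 = 64
  D: 4 × 10 × 7 = 280
  E: 9 × 7 × 6 = 378
  F: 5 × 5 × 7 = 175
  G: 2 × 8 × 7 = 112
  H: 5 × 3 × 6 = 90
  I: 2 × 9 × 7 = 126
  J: 3 × 9 × 5 = 135
Modes with RPN > 91: A (96), B (196), D (280), E (378), F (175), G (112), I (126), J (135) → 8.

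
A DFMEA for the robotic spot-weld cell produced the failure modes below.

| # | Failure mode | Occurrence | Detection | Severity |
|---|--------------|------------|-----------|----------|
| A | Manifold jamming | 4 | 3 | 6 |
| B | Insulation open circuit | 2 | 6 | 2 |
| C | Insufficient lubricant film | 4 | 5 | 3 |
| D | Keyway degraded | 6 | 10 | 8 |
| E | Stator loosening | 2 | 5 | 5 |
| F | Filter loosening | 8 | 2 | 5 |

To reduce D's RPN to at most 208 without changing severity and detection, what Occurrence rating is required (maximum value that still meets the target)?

D: S=8, O=6, D=10 → current RPN = 480.
Fixed product = 80. Need 80 × O ≤ 208, so O ≤ 208/80 = 2.60.
Maximum integer Occurrence rating = 2 (gives RPN 160; O=3 would give 240 > 208).

2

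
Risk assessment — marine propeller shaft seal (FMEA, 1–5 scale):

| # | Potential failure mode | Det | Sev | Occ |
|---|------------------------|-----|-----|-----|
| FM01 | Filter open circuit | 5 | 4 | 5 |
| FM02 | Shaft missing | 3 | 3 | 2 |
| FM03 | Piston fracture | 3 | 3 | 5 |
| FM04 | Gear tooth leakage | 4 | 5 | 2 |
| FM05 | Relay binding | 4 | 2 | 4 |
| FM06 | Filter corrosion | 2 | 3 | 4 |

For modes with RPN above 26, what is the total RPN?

RPN = Severity × Occurrence × Detection:
  FM01: 4 × 5 × 5 = 100
  FM02: 3 × 2 × 3 = 18
  FM03: 3 × 5 × 3 = 45
  FM04: 5 × 2 × 4 = 40
  FM05: 2 × 4 × 4 = 32
  FM06: 3 × 4 × 2 = 24
RPN > 26: FM01 (100), FM03 (45), FM04 (40), FM05 (32).
Sum: 100 + 45 + 40 + 32 = 217.

217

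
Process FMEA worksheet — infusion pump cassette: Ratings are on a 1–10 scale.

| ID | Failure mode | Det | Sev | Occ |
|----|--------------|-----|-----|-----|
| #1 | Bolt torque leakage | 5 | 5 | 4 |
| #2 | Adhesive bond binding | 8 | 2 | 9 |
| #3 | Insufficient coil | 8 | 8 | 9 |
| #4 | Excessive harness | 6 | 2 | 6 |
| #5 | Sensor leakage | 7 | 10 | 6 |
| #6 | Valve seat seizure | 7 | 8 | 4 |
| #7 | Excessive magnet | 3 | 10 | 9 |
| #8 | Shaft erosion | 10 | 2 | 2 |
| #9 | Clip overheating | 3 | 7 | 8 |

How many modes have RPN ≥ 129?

6

RPN = Severity × Occurrence × Detection:
  #1: 5 × 4 × 5 = 100
  #2: 2 × 9 × 8 = 144
  #3: 8 × 9 × 8 = 576
  #4: 2 × 6 × 6 = 72
  #5: 10 × 6 × 7 = 420
  #6: 8 × 4 × 7 = 224
  #7: 10 × 9 × 3 = 270
  #8: 2 × 2 × 10 = 40
  #9: 7 × 8 × 3 = 168
Modes with RPN ≥ 129: #2 (144), #3 (576), #5 (420), #6 (224), #7 (270), #9 (168) → 6.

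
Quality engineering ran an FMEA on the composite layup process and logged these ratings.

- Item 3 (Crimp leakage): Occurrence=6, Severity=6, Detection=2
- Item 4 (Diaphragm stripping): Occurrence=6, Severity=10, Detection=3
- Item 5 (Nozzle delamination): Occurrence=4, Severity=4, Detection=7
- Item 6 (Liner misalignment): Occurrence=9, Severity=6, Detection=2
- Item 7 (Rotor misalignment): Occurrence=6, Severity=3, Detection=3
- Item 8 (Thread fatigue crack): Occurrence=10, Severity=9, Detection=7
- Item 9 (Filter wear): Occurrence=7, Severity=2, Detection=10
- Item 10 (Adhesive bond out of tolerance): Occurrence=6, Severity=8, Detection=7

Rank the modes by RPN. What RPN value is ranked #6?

RPN = Severity × Occurrence × Detection:
  Item 3: 6 × 6 × 2 = 72
  Item 4: 10 × 6 × 3 = 180
  Item 5: 4 × 4 × 7 = 112
  Item 6: 6 × 9 × 2 = 108
  Item 7: 3 × 6 × 3 = 54
  Item 8: 9 × 10 × 7 = 630
  Item 9: 2 × 7 × 10 = 140
  Item 10: 8 × 6 × 7 = 336
Sorted descending: 630, 336, 180, 140, 112, 108, 72, 54.
The sixth-highest RPN is 108 (Item 6).

108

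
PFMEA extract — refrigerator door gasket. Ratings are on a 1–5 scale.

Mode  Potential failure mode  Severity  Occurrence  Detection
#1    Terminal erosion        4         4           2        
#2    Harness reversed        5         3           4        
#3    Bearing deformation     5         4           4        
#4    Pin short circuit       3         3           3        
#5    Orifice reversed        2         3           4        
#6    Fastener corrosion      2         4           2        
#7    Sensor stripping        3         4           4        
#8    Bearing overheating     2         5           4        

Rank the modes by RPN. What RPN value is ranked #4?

40

RPN = Severity × Occurrence × Detection:
  #1: 4 × 4 × 2 = 32
  #2: 5 × 3 × 4 = 60
  #3: 5 × 4 × 4 = 80
  #4: 3 × 3 × 3 = 27
  #5: 2 × 3 × 4 = 24
  #6: 2 × 4 × 2 = 16
  #7: 3 × 4 × 4 = 48
  #8: 2 × 5 × 4 = 40
Sorted descending: 80, 60, 48, 40, 32, 27, 24, 16.
The fourth-highest RPN is 40 (#8).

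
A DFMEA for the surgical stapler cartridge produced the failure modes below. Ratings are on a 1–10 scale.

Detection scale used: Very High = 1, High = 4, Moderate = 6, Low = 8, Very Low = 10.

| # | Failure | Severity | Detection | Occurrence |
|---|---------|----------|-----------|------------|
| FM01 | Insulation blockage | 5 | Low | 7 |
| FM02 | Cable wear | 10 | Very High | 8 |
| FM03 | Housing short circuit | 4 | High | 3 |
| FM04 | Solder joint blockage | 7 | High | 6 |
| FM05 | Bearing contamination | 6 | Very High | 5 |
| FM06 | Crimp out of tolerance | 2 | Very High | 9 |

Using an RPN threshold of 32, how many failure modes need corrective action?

RPN = Severity × Occurrence × Detection:
  FM01: 5 × 7 × 8 = 280
  FM02: 10 × 8 × 1 = 80
  FM03: 4 × 3 × 4 = 48
  FM04: 7 × 6 × 4 = 168
  FM05: 6 × 5 × 1 = 30
  FM06: 2 × 9 × 1 = 18
Modes with RPN ≥ 32: FM01 (280), FM02 (80), FM03 (48), FM04 (168) → 4.

4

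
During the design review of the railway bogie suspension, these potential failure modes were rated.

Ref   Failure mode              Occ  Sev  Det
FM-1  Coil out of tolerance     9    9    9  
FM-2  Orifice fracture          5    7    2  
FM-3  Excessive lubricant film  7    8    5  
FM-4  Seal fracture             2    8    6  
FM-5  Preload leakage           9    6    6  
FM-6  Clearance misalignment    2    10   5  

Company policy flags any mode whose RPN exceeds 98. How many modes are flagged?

4

RPN = Severity × Occurrence × Detection:
  FM-1: 9 × 9 × 9 = 729
  FM-2: 7 × 5 × 2 = 70
  FM-3: 8 × 7 × 5 = 280
  FM-4: 8 × 2 × 6 = 96
  FM-5: 6 × 9 × 6 = 324
  FM-6: 10 × 2 × 5 = 100
Modes with RPN > 98: FM-1 (729), FM-3 (280), FM-5 (324), FM-6 (100) → 4.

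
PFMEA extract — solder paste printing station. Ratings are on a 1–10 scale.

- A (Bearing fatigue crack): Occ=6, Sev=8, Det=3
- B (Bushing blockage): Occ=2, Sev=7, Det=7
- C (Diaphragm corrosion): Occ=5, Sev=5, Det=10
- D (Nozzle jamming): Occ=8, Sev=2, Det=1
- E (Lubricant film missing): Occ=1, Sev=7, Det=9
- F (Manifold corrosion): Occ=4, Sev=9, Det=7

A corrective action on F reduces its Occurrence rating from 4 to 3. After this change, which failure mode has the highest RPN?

RPN = Severity × Occurrence × Detection:
  A: 8 × 6 × 3 = 144
  B: 7 × 2 × 7 = 98
  C: 5 × 5 × 10 = 250
  D: 2 × 8 × 1 = 16
  E: 7 × 1 × 9 = 63
  F: 9 × 4 × 7 = 252
After action: F → 9 × 3 × 7 = 189.
Revised RPNs: C=250, F=189, A=144, B=98, E=63, D=16.
Highest is now C (250).

C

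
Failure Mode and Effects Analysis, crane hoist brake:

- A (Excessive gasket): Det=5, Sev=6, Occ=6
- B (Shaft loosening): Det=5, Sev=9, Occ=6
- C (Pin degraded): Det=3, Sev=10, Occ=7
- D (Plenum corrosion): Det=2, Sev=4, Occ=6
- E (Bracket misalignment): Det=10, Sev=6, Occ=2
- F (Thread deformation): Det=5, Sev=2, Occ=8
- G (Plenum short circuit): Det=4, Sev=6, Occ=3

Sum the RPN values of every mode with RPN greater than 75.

860

RPN = Severity × Occurrence × Detection:
  A: 6 × 6 × 5 = 180
  B: 9 × 6 × 5 = 270
  C: 10 × 7 × 3 = 210
  D: 4 × 6 × 2 = 48
  E: 6 × 2 × 10 = 120
  F: 2 × 8 × 5 = 80
  G: 6 × 3 × 4 = 72
RPN > 75: A (180), B (270), C (210), E (120), F (80).
Sum: 180 + 270 + 210 + 120 + 80 = 860.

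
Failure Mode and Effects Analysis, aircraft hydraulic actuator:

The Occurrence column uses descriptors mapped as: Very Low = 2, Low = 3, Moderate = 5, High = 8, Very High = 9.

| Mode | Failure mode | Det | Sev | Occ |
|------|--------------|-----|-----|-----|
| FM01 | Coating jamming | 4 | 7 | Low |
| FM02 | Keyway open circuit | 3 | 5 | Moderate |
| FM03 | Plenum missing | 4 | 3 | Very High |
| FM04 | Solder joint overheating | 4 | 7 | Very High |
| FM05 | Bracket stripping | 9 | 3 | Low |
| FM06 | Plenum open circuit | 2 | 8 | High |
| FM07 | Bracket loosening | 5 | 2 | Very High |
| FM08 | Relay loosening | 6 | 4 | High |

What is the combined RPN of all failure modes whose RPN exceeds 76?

935

RPN = Severity × Occurrence × Detection:
  FM01: 7 × 3 × 4 = 84
  FM02: 5 × 5 × 3 = 75
  FM03: 3 × 9 × 4 = 108
  FM04: 7 × 9 × 4 = 252
  FM05: 3 × 3 × 9 = 81
  FM06: 8 × 8 × 2 = 128
  FM07: 2 × 9 × 5 = 90
  FM08: 4 × 8 × 6 = 192
RPN > 76: FM01 (84), FM03 (108), FM04 (252), FM05 (81), FM06 (128), FM07 (90), FM08 (192).
Sum: 84 + 108 + 252 + 81 + 128 + 90 + 192 = 935.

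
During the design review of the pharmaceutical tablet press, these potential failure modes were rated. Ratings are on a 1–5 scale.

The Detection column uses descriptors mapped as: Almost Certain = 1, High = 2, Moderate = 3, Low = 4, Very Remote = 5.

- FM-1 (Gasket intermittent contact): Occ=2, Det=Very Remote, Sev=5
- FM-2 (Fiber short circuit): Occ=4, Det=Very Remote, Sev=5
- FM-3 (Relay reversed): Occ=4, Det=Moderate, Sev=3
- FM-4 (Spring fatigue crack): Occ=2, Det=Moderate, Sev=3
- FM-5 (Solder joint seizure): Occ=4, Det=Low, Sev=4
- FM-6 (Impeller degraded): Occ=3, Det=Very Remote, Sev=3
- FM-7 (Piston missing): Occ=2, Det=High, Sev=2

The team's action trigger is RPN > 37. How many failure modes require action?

4

RPN = Severity × Occurrence × Detection:
  FM-1: 5 × 2 × 5 = 50
  FM-2: 5 × 4 × 5 = 100
  FM-3: 3 × 4 × 3 = 36
  FM-4: 3 × 2 × 3 = 18
  FM-5: 4 × 4 × 4 = 64
  FM-6: 3 × 3 × 5 = 45
  FM-7: 2 × 2 × 2 = 8
Modes with RPN > 37: FM-1 (50), FM-2 (100), FM-5 (64), FM-6 (45) → 4.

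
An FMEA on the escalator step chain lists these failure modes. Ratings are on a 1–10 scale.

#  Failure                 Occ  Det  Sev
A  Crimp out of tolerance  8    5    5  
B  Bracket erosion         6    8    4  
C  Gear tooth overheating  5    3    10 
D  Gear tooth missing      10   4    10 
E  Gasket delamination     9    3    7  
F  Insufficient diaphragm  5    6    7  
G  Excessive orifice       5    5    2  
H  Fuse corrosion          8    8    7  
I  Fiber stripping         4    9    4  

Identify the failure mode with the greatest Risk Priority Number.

RPN = Severity × Occurrence × Detection:
  A: 5 × 8 × 5 = 200
  B: 4 × 6 × 8 = 192
  C: 10 × 5 × 3 = 150
  D: 10 × 10 × 4 = 400
  E: 7 × 9 × 3 = 189
  F: 7 × 5 × 6 = 210
  G: 2 × 5 × 5 = 50
  H: 7 × 8 × 8 = 448
  I: 4 × 4 × 9 = 144
Highest RPN is 448 → H.

H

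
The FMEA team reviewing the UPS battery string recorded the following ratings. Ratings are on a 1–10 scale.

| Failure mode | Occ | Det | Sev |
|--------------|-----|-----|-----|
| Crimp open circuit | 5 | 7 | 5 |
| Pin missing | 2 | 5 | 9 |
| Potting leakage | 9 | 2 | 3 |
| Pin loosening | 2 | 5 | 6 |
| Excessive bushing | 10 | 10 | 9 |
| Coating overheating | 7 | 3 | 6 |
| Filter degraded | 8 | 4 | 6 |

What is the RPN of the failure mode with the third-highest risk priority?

175

RPN = Severity × Occurrence × Detection:
  Crimp open circuit: 5 × 5 × 7 = 175
  Pin missing: 9 × 2 × 5 = 90
  Potting leakage: 3 × 9 × 2 = 54
  Pin loosening: 6 × 2 × 5 = 60
  Excessive bushing: 9 × 10 × 10 = 900
  Coating overheating: 6 × 7 × 3 = 126
  Filter degraded: 6 × 8 × 4 = 192
Sorted descending: 900, 192, 175, 126, 90, 60, 54.
The third-highest RPN is 175 (Crimp open circuit).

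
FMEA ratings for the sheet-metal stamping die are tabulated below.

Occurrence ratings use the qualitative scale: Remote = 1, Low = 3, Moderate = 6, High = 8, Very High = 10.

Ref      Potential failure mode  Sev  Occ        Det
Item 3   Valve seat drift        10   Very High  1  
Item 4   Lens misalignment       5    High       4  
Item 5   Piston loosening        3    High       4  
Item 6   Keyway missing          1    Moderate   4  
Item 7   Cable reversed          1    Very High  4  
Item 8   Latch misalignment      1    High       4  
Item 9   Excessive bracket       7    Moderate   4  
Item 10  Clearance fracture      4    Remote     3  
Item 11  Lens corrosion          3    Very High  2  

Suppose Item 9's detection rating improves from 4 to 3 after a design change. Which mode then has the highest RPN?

Item 4

RPN = Severity × Occurrence × Detection:
  Item 3: 10 × 10 × 1 = 100
  Item 4: 5 × 8 × 4 = 160
  Item 5: 3 × 8 × 4 = 96
  Item 6: 1 × 6 × 4 = 24
  Item 7: 1 × 10 × 4 = 40
  Item 8: 1 × 8 × 4 = 32
  Item 9: 7 × 6 × 4 = 168
  Item 10: 4 × 1 × 3 = 12
  Item 11: 3 × 10 × 2 = 60
After action: Item 9 → 7 × 6 × 3 = 126.
Revised RPNs: Item 4=160, Item 9=126, Item 3=100, Item 5=96, Item 11=60, Item 7=40, Item 8=32, Item 6=24, Item 10=12.
Highest is now Item 4 (160).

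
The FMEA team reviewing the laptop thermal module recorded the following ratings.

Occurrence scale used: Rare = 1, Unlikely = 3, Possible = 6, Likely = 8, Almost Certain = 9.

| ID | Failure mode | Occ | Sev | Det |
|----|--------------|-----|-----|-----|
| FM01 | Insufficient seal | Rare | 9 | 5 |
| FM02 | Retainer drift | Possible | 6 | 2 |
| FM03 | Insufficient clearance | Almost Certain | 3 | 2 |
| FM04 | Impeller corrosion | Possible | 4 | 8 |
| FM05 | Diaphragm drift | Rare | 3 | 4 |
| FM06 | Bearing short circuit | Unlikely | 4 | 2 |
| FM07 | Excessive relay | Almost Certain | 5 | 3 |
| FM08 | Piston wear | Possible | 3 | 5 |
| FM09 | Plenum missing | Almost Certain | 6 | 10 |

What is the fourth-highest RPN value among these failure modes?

RPN = Severity × Occurrence × Detection:
  FM01: 9 × 1 × 5 = 45
  FM02: 6 × 6 × 2 = 72
  FM03: 3 × 9 × 2 = 54
  FM04: 4 × 6 × 8 = 192
  FM05: 3 × 1 × 4 = 12
  FM06: 4 × 3 × 2 = 24
  FM07: 5 × 9 × 3 = 135
  FM08: 3 × 6 × 5 = 90
  FM09: 6 × 9 × 10 = 540
Sorted descending: 540, 192, 135, 90, 72, 54, 45, 24, 12.
The fourth-highest RPN is 90 (FM08).

90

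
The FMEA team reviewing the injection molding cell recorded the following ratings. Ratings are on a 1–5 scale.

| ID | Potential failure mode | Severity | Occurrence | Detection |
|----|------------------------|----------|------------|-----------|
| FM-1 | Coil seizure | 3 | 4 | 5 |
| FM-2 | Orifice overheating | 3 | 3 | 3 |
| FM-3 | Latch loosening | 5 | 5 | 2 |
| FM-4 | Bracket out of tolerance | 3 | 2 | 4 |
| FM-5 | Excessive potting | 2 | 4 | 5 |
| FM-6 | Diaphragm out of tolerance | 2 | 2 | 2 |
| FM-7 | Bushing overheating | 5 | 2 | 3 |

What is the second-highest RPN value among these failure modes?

50

RPN = Severity × Occurrence × Detection:
  FM-1: 3 × 4 × 5 = 60
  FM-2: 3 × 3 × 3 = 27
  FM-3: 5 × 5 × 2 = 50
  FM-4: 3 × 2 × 4 = 24
  FM-5: 2 × 4 × 5 = 40
  FM-6: 2 × 2 × 2 = 8
  FM-7: 5 × 2 × 3 = 30
Sorted descending: 60, 50, 40, 30, 27, 24, 8.
The second-highest RPN is 50 (FM-3).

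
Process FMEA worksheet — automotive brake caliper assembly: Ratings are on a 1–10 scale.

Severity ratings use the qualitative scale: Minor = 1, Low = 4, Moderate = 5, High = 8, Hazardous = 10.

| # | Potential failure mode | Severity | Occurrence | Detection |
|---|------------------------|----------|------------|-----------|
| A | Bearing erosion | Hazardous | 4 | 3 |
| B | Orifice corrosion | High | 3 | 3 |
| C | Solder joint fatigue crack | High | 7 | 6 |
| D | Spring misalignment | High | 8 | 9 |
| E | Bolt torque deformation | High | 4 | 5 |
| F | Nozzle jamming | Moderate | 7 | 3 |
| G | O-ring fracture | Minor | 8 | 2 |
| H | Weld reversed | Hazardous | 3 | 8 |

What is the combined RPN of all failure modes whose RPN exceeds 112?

RPN = Severity × Occurrence × Detection:
  A: 10 × 4 × 3 = 120
  B: 8 × 3 × 3 = 72
  C: 8 × 7 × 6 = 336
  D: 8 × 8 × 9 = 576
  E: 8 × 4 × 5 = 160
  F: 5 × 7 × 3 = 105
  G: 1 × 8 × 2 = 16
  H: 10 × 3 × 8 = 240
RPN > 112: A (120), C (336), D (576), E (160), H (240).
Sum: 120 + 336 + 576 + 160 + 240 = 1432.

1432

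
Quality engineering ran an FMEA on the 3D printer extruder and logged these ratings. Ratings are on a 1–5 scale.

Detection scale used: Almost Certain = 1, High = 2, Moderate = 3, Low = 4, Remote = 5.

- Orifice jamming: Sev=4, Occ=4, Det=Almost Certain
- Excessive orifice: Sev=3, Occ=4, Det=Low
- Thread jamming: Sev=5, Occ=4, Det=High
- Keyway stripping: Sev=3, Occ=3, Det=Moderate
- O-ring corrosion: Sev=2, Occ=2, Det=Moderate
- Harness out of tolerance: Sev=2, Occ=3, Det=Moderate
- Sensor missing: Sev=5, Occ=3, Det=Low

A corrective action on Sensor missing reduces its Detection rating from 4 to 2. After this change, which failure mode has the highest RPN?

RPN = Severity × Occurrence × Detection:
  Orifice jamming: 4 × 4 × 1 = 16
  Excessive orifice: 3 × 4 × 4 = 48
  Thread jamming: 5 × 4 × 2 = 40
  Keyway stripping: 3 × 3 × 3 = 27
  O-ring corrosion: 2 × 2 × 3 = 12
  Harness out of tolerance: 2 × 3 × 3 = 18
  Sensor missing: 5 × 3 × 4 = 60
After action: Sensor missing → 5 × 3 × 2 = 30.
Revised RPNs: Excessive orifice=48, Thread jamming=40, Sensor missing=30, Keyway stripping=27, Harness out of tolerance=18, Orifice jamming=16, O-ring corrosion=12.
Highest is now Excessive orifice (48).

Excessive orifice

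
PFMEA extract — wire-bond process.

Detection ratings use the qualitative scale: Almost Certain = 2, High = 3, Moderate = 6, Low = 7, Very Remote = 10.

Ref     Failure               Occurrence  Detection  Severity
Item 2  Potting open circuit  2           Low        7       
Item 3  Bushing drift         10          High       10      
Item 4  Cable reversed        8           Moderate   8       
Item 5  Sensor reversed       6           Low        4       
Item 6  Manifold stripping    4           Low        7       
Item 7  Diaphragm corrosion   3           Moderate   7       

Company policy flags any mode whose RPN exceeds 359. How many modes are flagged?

RPN = Severity × Occurrence × Detection:
  Item 2: 7 × 2 × 7 = 98
  Item 3: 10 × 10 × 3 = 300
  Item 4: 8 × 8 × 6 = 384
  Item 5: 4 × 6 × 7 = 168
  Item 6: 7 × 4 × 7 = 196
  Item 7: 7 × 3 × 6 = 126
Modes with RPN > 359: Item 4 (384) → 1.

1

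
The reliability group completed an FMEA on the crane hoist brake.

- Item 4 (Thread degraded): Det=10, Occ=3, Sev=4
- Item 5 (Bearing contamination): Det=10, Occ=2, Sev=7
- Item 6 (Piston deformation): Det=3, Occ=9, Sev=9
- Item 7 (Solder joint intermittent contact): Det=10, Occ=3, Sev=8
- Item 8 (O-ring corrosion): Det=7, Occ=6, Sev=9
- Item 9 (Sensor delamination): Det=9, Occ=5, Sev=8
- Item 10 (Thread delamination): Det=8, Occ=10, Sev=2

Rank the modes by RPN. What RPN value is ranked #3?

RPN = Severity × Occurrence × Detection:
  Item 4: 4 × 3 × 10 = 120
  Item 5: 7 × 2 × 10 = 140
  Item 6: 9 × 9 × 3 = 243
  Item 7: 8 × 3 × 10 = 240
  Item 8: 9 × 6 × 7 = 378
  Item 9: 8 × 5 × 9 = 360
  Item 10: 2 × 10 × 8 = 160
Sorted descending: 378, 360, 243, 240, 160, 140, 120.
The third-highest RPN is 243 (Item 6).

243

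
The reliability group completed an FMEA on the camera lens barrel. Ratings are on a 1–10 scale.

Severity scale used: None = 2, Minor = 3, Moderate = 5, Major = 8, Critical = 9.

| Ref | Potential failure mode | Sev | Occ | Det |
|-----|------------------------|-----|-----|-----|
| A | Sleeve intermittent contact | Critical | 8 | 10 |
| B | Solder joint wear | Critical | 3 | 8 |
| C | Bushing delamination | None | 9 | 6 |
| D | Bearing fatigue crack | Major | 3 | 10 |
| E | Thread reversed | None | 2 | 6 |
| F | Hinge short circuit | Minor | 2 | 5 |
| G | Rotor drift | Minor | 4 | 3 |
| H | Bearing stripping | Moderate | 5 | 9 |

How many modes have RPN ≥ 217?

3

RPN = Severity × Occurrence × Detection:
  A: 9 × 8 × 10 = 720
  B: 9 × 3 × 8 = 216
  C: 2 × 9 × 6 = 108
  D: 8 × 3 × 10 = 240
  E: 2 × 2 × 6 = 24
  F: 3 × 2 × 5 = 30
  G: 3 × 4 × 3 = 36
  H: 5 × 5 × 9 = 225
Modes with RPN ≥ 217: A (720), D (240), H (225) → 3.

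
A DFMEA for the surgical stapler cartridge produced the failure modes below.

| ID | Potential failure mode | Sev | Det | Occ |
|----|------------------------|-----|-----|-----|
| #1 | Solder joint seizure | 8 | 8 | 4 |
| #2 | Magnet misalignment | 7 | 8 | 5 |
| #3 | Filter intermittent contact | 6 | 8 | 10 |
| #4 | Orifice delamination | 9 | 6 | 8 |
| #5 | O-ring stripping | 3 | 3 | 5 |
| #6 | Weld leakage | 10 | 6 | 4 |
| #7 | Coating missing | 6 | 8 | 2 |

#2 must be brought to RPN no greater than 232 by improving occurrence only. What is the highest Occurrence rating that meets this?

#2: S=7, O=5, D=8 → current RPN = 280.
Fixed product = 56. Need 56 × O ≤ 232, so O ≤ 232/56 = 4.14.
Maximum integer Occurrence rating = 4 (gives RPN 224; O=5 would give 280 > 232).

4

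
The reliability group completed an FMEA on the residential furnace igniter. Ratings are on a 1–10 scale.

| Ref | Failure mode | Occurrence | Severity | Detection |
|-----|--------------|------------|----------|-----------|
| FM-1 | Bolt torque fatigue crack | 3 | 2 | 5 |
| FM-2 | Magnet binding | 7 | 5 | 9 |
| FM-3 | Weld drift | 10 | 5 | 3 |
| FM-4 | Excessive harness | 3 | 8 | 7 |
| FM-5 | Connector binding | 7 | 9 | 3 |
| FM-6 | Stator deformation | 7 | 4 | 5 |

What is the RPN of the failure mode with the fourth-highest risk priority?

150

RPN = Severity × Occurrence × Detection:
  FM-1: 2 × 3 × 5 = 30
  FM-2: 5 × 7 × 9 = 315
  FM-3: 5 × 10 × 3 = 150
  FM-4: 8 × 3 × 7 = 168
  FM-5: 9 × 7 × 3 = 189
  FM-6: 4 × 7 × 5 = 140
Sorted descending: 315, 189, 168, 150, 140, 30.
The fourth-highest RPN is 150 (FM-3).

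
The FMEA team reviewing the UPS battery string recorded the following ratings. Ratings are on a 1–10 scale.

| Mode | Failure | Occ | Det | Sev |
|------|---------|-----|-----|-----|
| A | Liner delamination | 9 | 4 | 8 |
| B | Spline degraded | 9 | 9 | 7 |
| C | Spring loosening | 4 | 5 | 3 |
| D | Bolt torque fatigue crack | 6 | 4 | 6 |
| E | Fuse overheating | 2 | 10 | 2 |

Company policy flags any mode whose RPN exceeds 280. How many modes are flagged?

RPN = Severity × Occurrence × Detection:
  A: 8 × 9 × 4 = 288
  B: 7 × 9 × 9 = 567
  C: 3 × 4 × 5 = 60
  D: 6 × 6 × 4 = 144
  E: 2 × 2 × 10 = 40
Modes with RPN > 280: A (288), B (567) → 2.

2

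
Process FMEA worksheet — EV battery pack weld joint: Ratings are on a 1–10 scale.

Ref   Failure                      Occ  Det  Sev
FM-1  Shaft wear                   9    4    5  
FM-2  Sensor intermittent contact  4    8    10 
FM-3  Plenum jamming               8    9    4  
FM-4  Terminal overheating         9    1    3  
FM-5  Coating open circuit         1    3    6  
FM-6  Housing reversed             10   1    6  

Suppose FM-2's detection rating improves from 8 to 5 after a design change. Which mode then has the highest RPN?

FM-3

RPN = Severity × Occurrence × Detection:
  FM-1: 5 × 9 × 4 = 180
  FM-2: 10 × 4 × 8 = 320
  FM-3: 4 × 8 × 9 = 288
  FM-4: 3 × 9 × 1 = 27
  FM-5: 6 × 1 × 3 = 18
  FM-6: 6 × 10 × 1 = 60
After action: FM-2 → 10 × 4 × 5 = 200.
Revised RPNs: FM-3=288, FM-2=200, FM-1=180, FM-6=60, FM-4=27, FM-5=18.
Highest is now FM-3 (288).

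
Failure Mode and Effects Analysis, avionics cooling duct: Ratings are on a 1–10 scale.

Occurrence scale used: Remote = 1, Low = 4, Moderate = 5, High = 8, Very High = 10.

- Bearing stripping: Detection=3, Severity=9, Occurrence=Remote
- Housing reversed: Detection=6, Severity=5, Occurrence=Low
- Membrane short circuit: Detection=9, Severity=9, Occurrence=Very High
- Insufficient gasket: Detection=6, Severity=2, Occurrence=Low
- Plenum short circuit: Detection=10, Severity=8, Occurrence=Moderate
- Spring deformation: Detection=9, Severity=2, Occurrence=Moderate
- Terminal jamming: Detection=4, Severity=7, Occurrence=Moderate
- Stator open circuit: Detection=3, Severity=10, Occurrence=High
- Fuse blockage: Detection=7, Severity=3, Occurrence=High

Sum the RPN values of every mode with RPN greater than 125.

1758

RPN = Severity × Occurrence × Detection:
  Bearing stripping: 9 × 1 × 3 = 27
  Housing reversed: 5 × 4 × 6 = 120
  Membrane short circuit: 9 × 10 × 9 = 810
  Insufficient gasket: 2 × 4 × 6 = 48
  Plenum short circuit: 8 × 5 × 10 = 400
  Spring deformation: 2 × 5 × 9 = 90
  Terminal jamming: 7 × 5 × 4 = 140
  Stator open circuit: 10 × 8 × 3 = 240
  Fuse blockage: 3 × 8 × 7 = 168
RPN > 125: Membrane short circuit (810), Plenum short circuit (400), Terminal jamming (140), Stator open circuit (240), Fuse blockage (168).
Sum: 810 + 400 + 140 + 240 + 168 = 1758.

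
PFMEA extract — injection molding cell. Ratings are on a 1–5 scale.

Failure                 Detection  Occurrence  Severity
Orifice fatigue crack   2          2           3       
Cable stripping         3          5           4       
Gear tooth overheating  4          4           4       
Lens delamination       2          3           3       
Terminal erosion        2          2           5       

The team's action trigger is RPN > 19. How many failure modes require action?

3

RPN = Severity × Occurrence × Detection:
  Orifice fatigue crack: 3 × 2 × 2 = 12
  Cable stripping: 4 × 5 × 3 = 60
  Gear tooth overheating: 4 × 4 × 4 = 64
  Lens delamination: 3 × 3 × 2 = 18
  Terminal erosion: 5 × 2 × 2 = 20
Modes with RPN > 19: Cable stripping (60), Gear tooth overheating (64), Terminal erosion (20) → 3.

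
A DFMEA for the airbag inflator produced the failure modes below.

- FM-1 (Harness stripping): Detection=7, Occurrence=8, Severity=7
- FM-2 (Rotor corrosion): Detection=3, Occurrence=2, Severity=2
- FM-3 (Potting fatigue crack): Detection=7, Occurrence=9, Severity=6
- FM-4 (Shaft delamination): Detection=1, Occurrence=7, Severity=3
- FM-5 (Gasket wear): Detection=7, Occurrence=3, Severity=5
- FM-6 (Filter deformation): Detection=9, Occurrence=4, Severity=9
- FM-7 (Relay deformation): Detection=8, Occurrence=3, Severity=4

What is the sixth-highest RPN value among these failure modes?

RPN = Severity × Occurrence × Detection:
  FM-1: 7 × 8 × 7 = 392
  FM-2: 2 × 2 × 3 = 12
  FM-3: 6 × 9 × 7 = 378
  FM-4: 3 × 7 × 1 = 21
  FM-5: 5 × 3 × 7 = 105
  FM-6: 9 × 4 × 9 = 324
  FM-7: 4 × 3 × 8 = 96
Sorted descending: 392, 378, 324, 105, 96, 21, 12.
The sixth-highest RPN is 21 (FM-4).

21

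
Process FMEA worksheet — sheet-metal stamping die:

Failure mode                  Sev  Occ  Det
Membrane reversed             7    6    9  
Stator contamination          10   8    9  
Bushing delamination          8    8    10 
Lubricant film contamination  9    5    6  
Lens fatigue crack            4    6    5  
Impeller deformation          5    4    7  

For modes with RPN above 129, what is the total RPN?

RPN = Severity × Occurrence × Detection:
  Membrane reversed: 7 × 6 × 9 = 378
  Stator contamination: 10 × 8 × 9 = 720
  Bushing delamination: 8 × 8 × 10 = 640
  Lubricant film contamination: 9 × 5 × 6 = 270
  Lens fatigue crack: 4 × 6 × 5 = 120
  Impeller deformation: 5 × 4 × 7 = 140
RPN > 129: Membrane reversed (378), Stator contamination (720), Bushing delamination (640), Lubricant film contamination (270), Impeller deformation (140).
Sum: 378 + 720 + 640 + 270 + 140 = 2148.

2148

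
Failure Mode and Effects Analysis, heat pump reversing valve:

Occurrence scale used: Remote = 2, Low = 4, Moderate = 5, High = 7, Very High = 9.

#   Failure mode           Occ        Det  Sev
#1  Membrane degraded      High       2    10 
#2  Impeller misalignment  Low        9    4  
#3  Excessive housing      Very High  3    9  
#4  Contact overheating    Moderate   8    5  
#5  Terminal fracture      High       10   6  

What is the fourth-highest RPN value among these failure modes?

144

RPN = Severity × Occurrence × Detection:
  #1: 10 × 7 × 2 = 140
  #2: 4 × 4 × 9 = 144
  #3: 9 × 9 × 3 = 243
  #4: 5 × 5 × 8 = 200
  #5: 6 × 7 × 10 = 420
Sorted descending: 420, 243, 200, 144, 140.
The fourth-highest RPN is 144 (#2).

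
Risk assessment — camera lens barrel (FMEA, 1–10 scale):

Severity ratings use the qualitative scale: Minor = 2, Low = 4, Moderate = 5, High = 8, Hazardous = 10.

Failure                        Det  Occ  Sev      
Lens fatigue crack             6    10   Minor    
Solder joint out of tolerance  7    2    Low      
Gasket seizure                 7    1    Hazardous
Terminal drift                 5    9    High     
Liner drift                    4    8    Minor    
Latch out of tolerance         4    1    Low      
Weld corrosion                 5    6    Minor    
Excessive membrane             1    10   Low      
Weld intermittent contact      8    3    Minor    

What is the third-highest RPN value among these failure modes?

70

RPN = Severity × Occurrence × Detection:
  Lens fatigue crack: 2 × 10 × 6 = 120
  Solder joint out of tolerance: 4 × 2 × 7 = 56
  Gasket seizure: 10 × 1 × 7 = 70
  Terminal drift: 8 × 9 × 5 = 360
  Liner drift: 2 × 8 × 4 = 64
  Latch out of tolerance: 4 × 1 × 4 = 16
  Weld corrosion: 2 × 6 × 5 = 60
  Excessive membrane: 4 × 10 × 1 = 40
  Weld intermittent contact: 2 × 3 × 8 = 48
Sorted descending: 360, 120, 70, 64, 60, 56, 48, 40, 16.
The third-highest RPN is 70 (Gasket seizure).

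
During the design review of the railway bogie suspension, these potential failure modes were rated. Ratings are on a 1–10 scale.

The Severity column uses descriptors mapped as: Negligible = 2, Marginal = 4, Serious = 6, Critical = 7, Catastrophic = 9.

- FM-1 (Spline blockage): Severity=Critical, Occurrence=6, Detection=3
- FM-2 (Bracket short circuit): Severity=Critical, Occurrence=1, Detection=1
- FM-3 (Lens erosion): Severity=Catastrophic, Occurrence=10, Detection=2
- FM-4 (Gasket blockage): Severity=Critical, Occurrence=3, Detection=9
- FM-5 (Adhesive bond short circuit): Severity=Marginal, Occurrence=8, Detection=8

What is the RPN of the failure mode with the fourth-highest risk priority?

126

RPN = Severity × Occurrence × Detection:
  FM-1: 7 × 6 × 3 = 126
  FM-2: 7 × 1 × 1 = 7
  FM-3: 9 × 10 × 2 = 180
  FM-4: 7 × 3 × 9 = 189
  FM-5: 4 × 8 × 8 = 256
Sorted descending: 256, 189, 180, 126, 7.
The fourth-highest RPN is 126 (FM-1).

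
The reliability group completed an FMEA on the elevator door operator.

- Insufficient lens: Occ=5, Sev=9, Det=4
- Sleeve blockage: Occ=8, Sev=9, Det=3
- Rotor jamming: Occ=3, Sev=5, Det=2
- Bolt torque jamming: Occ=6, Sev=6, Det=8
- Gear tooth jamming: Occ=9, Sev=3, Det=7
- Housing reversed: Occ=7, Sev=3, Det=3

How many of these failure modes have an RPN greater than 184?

RPN = Severity × Occurrence × Detection:
  Insufficient lens: 9 × 5 × 4 = 180
  Sleeve blockage: 9 × 8 × 3 = 216
  Rotor jamming: 5 × 3 × 2 = 30
  Bolt torque jamming: 6 × 6 × 8 = 288
  Gear tooth jamming: 3 × 9 × 7 = 189
  Housing reversed: 3 × 7 × 3 = 63
Modes with RPN > 184: Sleeve blockage (216), Bolt torque jamming (288), Gear tooth jamming (189) → 3.

3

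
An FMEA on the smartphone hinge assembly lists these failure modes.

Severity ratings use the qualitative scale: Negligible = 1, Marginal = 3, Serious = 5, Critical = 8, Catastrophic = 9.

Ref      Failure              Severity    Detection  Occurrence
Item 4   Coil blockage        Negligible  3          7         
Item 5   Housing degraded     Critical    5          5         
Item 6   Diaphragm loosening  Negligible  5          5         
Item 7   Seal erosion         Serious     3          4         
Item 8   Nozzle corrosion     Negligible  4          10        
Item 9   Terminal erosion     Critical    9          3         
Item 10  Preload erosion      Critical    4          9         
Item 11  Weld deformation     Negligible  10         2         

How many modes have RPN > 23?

6

RPN = Severity × Occurrence × Detection:
  Item 4: 1 × 7 × 3 = 21
  Item 5: 8 × 5 × 5 = 200
  Item 6: 1 × 5 × 5 = 25
  Item 7: 5 × 4 × 3 = 60
  Item 8: 1 × 10 × 4 = 40
  Item 9: 8 × 3 × 9 = 216
  Item 10: 8 × 9 × 4 = 288
  Item 11: 1 × 2 × 10 = 20
Modes with RPN > 23: Item 5 (200), Item 6 (25), Item 7 (60), Item 8 (40), Item 9 (216), Item 10 (288) → 6.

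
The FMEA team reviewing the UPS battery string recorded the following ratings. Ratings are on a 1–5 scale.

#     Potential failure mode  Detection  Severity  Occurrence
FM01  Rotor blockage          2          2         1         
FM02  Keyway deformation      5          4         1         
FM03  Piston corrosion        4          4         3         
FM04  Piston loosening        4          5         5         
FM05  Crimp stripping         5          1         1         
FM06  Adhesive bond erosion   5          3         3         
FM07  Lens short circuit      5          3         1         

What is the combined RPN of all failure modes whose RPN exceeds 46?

148

RPN = Severity × Occurrence × Detection:
  FM01: 2 × 1 × 2 = 4
  FM02: 4 × 1 × 5 = 20
  FM03: 4 × 3 × 4 = 48
  FM04: 5 × 5 × 4 = 100
  FM05: 1 × 1 × 5 = 5
  FM06: 3 × 3 × 5 = 45
  FM07: 3 × 1 × 5 = 15
RPN > 46: FM03 (48), FM04 (100).
Sum: 48 + 100 = 148.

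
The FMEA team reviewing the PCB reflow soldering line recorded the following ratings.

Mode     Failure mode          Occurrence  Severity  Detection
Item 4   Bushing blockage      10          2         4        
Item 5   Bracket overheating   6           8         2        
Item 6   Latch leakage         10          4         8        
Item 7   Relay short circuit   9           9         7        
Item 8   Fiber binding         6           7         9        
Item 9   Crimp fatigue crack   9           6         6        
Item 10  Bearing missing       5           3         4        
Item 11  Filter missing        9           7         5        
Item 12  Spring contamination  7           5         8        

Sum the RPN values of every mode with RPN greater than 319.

RPN = Severity × Occurrence × Detection:
  Item 4: 2 × 10 × 4 = 80
  Item 5: 8 × 6 × 2 = 96
  Item 6: 4 × 10 × 8 = 320
  Item 7: 9 × 9 × 7 = 567
  Item 8: 7 × 6 × 9 = 378
  Item 9: 6 × 9 × 6 = 324
  Item 10: 3 × 5 × 4 = 60
  Item 11: 7 × 9 × 5 = 315
  Item 12: 5 × 7 × 8 = 280
RPN > 319: Item 6 (320), Item 7 (567), Item 8 (378), Item 9 (324).
Sum: 320 + 567 + 378 + 324 = 1589.

1589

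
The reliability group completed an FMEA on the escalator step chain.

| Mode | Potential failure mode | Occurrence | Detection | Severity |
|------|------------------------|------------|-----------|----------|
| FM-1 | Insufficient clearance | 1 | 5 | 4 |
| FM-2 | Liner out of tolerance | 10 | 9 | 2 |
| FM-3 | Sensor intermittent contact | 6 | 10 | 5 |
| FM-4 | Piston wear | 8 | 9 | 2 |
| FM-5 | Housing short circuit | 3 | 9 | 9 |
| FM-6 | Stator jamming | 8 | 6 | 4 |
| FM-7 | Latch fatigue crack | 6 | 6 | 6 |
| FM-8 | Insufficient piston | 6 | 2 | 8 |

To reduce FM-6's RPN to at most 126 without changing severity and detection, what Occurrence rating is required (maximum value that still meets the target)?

5

FM-6: S=4, O=8, D=6 → current RPN = 192.
Fixed product = 24. Need 24 × O ≤ 126, so O ≤ 126/24 = 5.25.
Maximum integer Occurrence rating = 5 (gives RPN 120; O=6 would give 144 > 126).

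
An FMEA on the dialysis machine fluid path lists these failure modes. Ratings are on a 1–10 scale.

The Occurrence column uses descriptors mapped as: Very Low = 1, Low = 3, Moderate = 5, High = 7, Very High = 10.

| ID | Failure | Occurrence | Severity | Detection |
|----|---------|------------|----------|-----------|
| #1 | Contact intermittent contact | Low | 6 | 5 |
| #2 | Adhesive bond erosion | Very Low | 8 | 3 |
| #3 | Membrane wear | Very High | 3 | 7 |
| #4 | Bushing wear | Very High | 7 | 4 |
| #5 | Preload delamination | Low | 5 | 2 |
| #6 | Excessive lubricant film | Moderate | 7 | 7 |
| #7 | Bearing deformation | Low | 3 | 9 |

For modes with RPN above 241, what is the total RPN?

RPN = Severity × Occurrence × Detection:
  #1: 6 × 3 × 5 = 90
  #2: 8 × 1 × 3 = 24
  #3: 3 × 10 × 7 = 210
  #4: 7 × 10 × 4 = 280
  #5: 5 × 3 × 2 = 30
  #6: 7 × 5 × 7 = 245
  #7: 3 × 3 × 9 = 81
RPN > 241: #4 (280), #6 (245).
Sum: 280 + 245 = 525.

525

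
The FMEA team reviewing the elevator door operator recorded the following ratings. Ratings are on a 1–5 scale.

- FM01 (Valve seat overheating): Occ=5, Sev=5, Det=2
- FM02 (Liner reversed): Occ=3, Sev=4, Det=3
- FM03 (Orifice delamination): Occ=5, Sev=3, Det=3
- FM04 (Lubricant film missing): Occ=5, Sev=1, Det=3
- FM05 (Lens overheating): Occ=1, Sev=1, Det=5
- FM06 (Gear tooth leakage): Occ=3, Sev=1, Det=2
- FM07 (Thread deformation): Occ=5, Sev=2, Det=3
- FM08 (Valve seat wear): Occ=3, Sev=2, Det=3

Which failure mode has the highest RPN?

RPN = Severity × Occurrence × Detection:
  FM01: 5 × 5 × 2 = 50
  FM02: 4 × 3 × 3 = 36
  FM03: 3 × 5 × 3 = 45
  FM04: 1 × 5 × 3 = 15
  FM05: 1 × 1 × 5 = 5
  FM06: 1 × 3 × 2 = 6
  FM07: 2 × 5 × 3 = 30
  FM08: 2 × 3 × 3 = 18
Highest RPN is 50 → FM01.

FM01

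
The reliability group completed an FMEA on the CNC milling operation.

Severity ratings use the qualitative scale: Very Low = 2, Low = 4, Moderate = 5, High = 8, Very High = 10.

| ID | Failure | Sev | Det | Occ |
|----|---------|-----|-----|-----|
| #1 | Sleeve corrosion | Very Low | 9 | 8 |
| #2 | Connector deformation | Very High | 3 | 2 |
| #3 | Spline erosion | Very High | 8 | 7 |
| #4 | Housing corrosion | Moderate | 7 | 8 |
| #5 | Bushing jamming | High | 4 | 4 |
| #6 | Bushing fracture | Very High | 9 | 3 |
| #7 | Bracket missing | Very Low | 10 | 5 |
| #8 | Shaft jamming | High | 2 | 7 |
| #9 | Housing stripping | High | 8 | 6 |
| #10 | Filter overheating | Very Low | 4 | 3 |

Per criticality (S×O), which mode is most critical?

#3

Criticality = Severity × Occurrence:
  #1: 2 × 8 = 16
  #2: 10 × 2 = 20
  #3: 10 × 7 = 70
  #4: 5 × 8 = 40
  #5: 8 × 4 = 32
  #6: 10 × 3 = 30
  #7: 2 × 5 = 10
  #8: 8 × 7 = 56
  #9: 8 × 6 = 48
  #10: 2 × 3 = 6
Highest criticality is 70 → #3.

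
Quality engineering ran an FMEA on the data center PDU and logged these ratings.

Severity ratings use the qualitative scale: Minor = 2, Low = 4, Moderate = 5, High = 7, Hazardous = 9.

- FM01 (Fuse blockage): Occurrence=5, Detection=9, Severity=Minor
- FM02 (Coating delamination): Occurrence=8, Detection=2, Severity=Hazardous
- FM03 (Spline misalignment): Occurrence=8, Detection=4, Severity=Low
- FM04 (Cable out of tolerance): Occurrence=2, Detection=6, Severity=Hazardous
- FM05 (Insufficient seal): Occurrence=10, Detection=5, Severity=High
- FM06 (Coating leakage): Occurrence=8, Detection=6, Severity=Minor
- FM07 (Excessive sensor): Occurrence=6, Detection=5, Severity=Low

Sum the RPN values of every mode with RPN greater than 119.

742

RPN = Severity × Occurrence × Detection:
  FM01: 2 × 5 × 9 = 90
  FM02: 9 × 8 × 2 = 144
  FM03: 4 × 8 × 4 = 128
  FM04: 9 × 2 × 6 = 108
  FM05: 7 × 10 × 5 = 350
  FM06: 2 × 8 × 6 = 96
  FM07: 4 × 6 × 5 = 120
RPN > 119: FM02 (144), FM03 (128), FM05 (350), FM07 (120).
Sum: 144 + 128 + 350 + 120 = 742.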